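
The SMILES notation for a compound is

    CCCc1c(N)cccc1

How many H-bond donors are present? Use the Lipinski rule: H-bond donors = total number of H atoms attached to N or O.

2

Donors: find every N or O and count the H atoms it carries.
  atom 6 (N): bond orders sum to 1 → 2 H
Lipinski HBD = 2.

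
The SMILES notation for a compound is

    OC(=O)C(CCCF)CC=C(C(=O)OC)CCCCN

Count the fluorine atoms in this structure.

1

Scan the SMILES for F atoms (remember two-letter symbols like Cl and Br are single atoms).
Fluorine count: 1.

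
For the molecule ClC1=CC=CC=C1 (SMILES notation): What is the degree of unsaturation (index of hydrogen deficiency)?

Degree of unsaturation = (number of rings) + (number of π bonds).
Ring closures in the SMILES: 1.
π bonds: 3 double bonds (each 1 DoU) → 3 DoU from unsaturation.
Total DoU = 1 + 3 = 4.

4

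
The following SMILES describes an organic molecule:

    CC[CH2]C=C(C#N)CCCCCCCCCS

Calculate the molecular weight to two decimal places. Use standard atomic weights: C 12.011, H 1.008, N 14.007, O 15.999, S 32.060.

First, the molecular formula is C15H27NS (counting implicit H from valence).
  C: 15 × 12.011 = 180.165
  H: 27 × 1.008 = 27.216
  N: 1 × 14.007 = 14.007
  S: 1 × 32.060 = 32.060
Sum: 15×12.011 + 27×1.008 + 1×14.007 + 1×32.060 = 253.448 → 253.45 g/mol.

253.45 g/mol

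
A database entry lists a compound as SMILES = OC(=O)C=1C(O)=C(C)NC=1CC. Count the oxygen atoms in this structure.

Scan the SMILES for O atoms (remember two-letter symbols like Cl and Br are single atoms).
Oxygen count: 3.

3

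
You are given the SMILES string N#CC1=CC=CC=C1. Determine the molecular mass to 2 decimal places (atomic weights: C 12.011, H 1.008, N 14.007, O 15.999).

103.12 g/mol

First, the molecular formula is C7H5N (counting implicit H from valence).
  C: 7 × 12.011 = 84.077
  H: 5 × 1.008 = 5.040
  N: 1 × 14.007 = 14.007
Sum: 7×12.011 + 5×1.008 + 1×14.007 = 103.124 → 103.12 g/mol.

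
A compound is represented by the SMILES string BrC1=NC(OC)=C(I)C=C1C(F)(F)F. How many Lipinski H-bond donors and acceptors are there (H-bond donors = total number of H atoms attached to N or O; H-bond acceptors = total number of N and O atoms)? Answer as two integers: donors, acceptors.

Donors: find every N or O and count the H atoms it carries.
  atom 3 (N): bond orders sum to 3 → 0 H
  atom 5 (O): bond orders sum to 2 → 0 H
Lipinski HBD = 0.
Acceptors: N atoms = 1, O atoms = 1 → HBA = 2.

0, 2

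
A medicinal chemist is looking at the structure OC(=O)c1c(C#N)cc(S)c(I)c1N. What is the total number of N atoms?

2

Scan the SMILES for N atoms (remember two-letter symbols like Cl and Br are single atoms).
Nitrogen count: 2.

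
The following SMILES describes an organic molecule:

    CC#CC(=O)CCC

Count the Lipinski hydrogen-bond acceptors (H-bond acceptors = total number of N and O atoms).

1

N atoms: 0; O atoms: 1.
Lipinski HBA = 0 + 1 = 1.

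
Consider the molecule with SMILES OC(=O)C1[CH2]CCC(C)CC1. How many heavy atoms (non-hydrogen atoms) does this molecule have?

11

Every atom symbol written in the SMILES (organic subset) is one heavy atom; implicit H are not written.
Heavy atoms by element → C:9, O:2.
Total: 11.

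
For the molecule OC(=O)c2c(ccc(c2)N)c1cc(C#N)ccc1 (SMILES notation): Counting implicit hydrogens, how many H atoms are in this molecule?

10

Walk through each heavy atom and fill implicit hydrogens from standard valence (C 4, N 3, O 2, S 2, halogen 1); for lowercase aromatic atoms, an aromatic c carries 1 H when it has two neighbours and 0 H with three, and aromatic n carries 0 H:
  atom 1: O, bond orders sum to 1 (valence 2) → 1 H
  atom 2: C, bond orders sum to 4 (valence 4) → 0 H
  atom 3: O, bond orders sum to 2 (valence 2) → 0 H
  atom 4: aromatic c, 3 neighbours → 0 H
  atom 5: aromatic c, 3 neighbours → 0 H
  atom 6: aromatic c, 2 neighbours → 1 H
  atom 7: aromatic c, 2 neighbours → 1 H
  atom 8: aromatic c, 3 neighbours → 0 H
  atom 9: aromatic c, 2 neighbours → 1 H
  atom 10: N, bond orders sum to 1 (valence 3) → 2 H
  atom 11: aromatic c, 3 neighbours → 0 H
  atom 12: aromatic c, 2 neighbours → 1 H
  atom 13: aromatic c, 3 neighbours → 0 H
  atom 14: C, bond orders sum to 4 (valence 4) → 0 H
  atom 15: N, bond orders sum to 3 (valence 3) → 0 H
  atom 16: aromatic c, 2 neighbours → 1 H
  atom 17: aromatic c, 2 neighbours → 1 H
  atom 18: aromatic c, 2 neighbours → 1 H
Total hydrogens: 10.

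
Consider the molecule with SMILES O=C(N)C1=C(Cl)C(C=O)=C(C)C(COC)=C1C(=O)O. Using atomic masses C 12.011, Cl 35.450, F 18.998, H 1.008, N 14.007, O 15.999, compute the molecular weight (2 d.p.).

285.68 g/mol

First, the molecular formula is C12H12ClNO5 (counting implicit H from valence).
  C: 12 × 12.011 = 144.132
  Cl: 1 × 35.450 = 35.450
  H: 12 × 1.008 = 12.096
  N: 1 × 14.007 = 14.007
  O: 5 × 15.999 = 79.995
Sum: 12×12.011 + 1×35.450 + 12×1.008 + 1×14.007 + 5×15.999 = 285.680 → 285.68 g/mol.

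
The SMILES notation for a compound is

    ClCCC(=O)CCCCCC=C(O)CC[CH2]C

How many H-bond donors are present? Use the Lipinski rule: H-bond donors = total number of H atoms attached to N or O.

1

Donors: find every N or O and count the H atoms it carries.
  atom 5 (O): bond orders sum to 2 → 0 H
  atom 13 (O): bond orders sum to 1 → 1 H
Lipinski HBD = 1.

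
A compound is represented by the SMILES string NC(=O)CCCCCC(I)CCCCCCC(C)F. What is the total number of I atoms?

Scan the SMILES for I atoms (remember two-letter symbols like Cl and Br are single atoms).
Iodine count: 1.

1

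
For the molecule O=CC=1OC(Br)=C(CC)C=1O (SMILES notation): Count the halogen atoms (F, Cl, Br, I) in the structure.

Halogen atoms appear at heavy-atom position 6 (1×Br).
Other groups present: 1 aldehyde, 1 hydroxyl.
Halogen count: 1.

1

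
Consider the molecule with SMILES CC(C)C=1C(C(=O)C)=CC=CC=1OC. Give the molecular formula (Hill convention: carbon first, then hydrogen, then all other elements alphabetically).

Walk through each heavy atom and fill implicit hydrogens from standard valence (C 4, N 3, O 2, S 2, halogen 1):
  atom 1: C, bond orders sum to 1 (valence 4) → 3 H
  atom 2: C, bond orders sum to 3 (valence 4) → 1 H
  atom 3: C, bond orders sum to 1 (valence 4) → 3 H
  atom 4: C, bond orders sum to 4 (valence 4) → 0 H
  atom 5: C, bond orders sum to 4 (valence 4) → 0 H
  atom 6: C, bond orders sum to 4 (valence 4) → 0 H
  atom 7: O, bond orders sum to 2 (valence 2) → 0 H
  atom 8: C, bond orders sum to 1 (valence 4) → 3 H
  atom 9: C, bond orders sum to 3 (valence 4) → 1 H
  atom 10: C, bond orders sum to 3 (valence 4) → 1 H
  atom 11: C, bond orders sum to 3 (valence 4) → 1 H
  atom 12: C, bond orders sum to 4 (valence 4) → 0 H
  atom 13: O, bond orders sum to 2 (valence 2) → 0 H
  atom 14: C, bond orders sum to 1 (valence 4) → 3 H
Totals → C:12, H:16, O:2.
In Hill order: C12H16O2.

C12H16O2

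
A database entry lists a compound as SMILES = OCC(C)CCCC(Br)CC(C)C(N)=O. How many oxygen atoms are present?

2

Scan the SMILES for O atoms (remember two-letter symbols like Cl and Br are single atoms).
Oxygen count: 2.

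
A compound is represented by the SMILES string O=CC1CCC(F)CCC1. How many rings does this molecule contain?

In SMILES, each pair of matching ring-closure digits denotes one ring-closing bond; the number of such bonds equals the number of independent rings.
Ring-closure bonds here: 1.

1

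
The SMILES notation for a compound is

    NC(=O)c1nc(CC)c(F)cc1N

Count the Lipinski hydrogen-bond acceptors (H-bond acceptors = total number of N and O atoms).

N atoms: 3; O atoms: 1.
Lipinski HBA = 3 + 1 = 4.

4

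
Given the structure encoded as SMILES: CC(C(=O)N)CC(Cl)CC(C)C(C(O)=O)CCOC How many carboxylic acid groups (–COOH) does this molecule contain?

The carboxylic acid motif appears at heavy-atom position 13 in the SMILES.
Other groups present: 1 amide, 1 ether.
Carboxylic acid count: 1.

1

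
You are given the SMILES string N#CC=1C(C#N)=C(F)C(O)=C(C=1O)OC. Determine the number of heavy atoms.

15

Every atom symbol written in the SMILES (organic subset) is one heavy atom; implicit H are not written.
Heavy atoms by element → C:9, F:1, N:2, O:3.
Total: 15.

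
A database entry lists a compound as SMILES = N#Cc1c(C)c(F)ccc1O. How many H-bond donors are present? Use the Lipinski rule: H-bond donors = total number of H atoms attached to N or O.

1

Donors: find every N or O and count the H atoms it carries.
  atom 1 (N): bond orders sum to 3 → 0 H
  atom 11 (O): bond orders sum to 1 → 1 H
Lipinski HBD = 1.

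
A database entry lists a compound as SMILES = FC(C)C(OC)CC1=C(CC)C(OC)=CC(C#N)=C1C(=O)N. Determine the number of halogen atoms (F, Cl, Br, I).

Halogen atoms appear at heavy-atom position 1 (1×F).
Other groups present: 1 amide, 2 ether, 1 nitrile.
Halogen count: 1.

1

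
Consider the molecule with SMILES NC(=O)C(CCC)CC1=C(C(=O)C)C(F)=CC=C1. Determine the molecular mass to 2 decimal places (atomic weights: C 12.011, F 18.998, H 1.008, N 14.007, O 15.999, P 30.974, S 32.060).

251.30 g/mol

First, the molecular formula is C14H18FNO2 (counting implicit H from valence).
  C: 14 × 12.011 = 168.154
  F: 1 × 18.998 = 18.998
  H: 18 × 1.008 = 18.144
  N: 1 × 14.007 = 14.007
  O: 2 × 15.999 = 31.998
Sum: 14×12.011 + 1×18.998 + 18×1.008 + 1×14.007 + 2×15.999 = 251.301 → 251.30 g/mol.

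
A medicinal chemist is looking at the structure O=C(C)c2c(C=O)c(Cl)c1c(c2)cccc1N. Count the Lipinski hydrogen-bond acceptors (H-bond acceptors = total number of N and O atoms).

N atoms: 1; O atoms: 2.
Lipinski HBA = 1 + 2 = 3.

3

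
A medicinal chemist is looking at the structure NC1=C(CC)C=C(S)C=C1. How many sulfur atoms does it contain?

1

Scan the SMILES for S atoms (remember two-letter symbols like Cl and Br are single atoms).
Sulfur count: 1.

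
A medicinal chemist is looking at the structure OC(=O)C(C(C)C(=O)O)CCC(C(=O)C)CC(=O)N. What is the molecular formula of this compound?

Walk through each heavy atom and fill implicit hydrogens from standard valence (C 4, N 3, O 2, S 2, halogen 1):
  atom 1: O, bond orders sum to 1 (valence 2) → 1 H
  atom 2: C, bond orders sum to 4 (valence 4) → 0 H
  atom 3: O, bond orders sum to 2 (valence 2) → 0 H
  atom 4: C, bond orders sum to 3 (valence 4) → 1 H
  atom 5: C, bond orders sum to 3 (valence 4) → 1 H
  atom 6: C, bond orders sum to 1 (valence 4) → 3 H
  atom 7: C, bond orders sum to 4 (valence 4) → 0 H
  atom 8: O, bond orders sum to 2 (valence 2) → 0 H
  atom 9: O, bond orders sum to 1 (valence 2) → 1 H
  atom 10: C, bond orders sum to 2 (valence 4) → 2 H
  atom 11: C, bond orders sum to 2 (valence 4) → 2 H
  atom 12: C, bond orders sum to 3 (valence 4) → 1 H
  atom 13: C, bond orders sum to 4 (valence 4) → 0 H
  atom 14: O, bond orders sum to 2 (valence 2) → 0 H
  atom 15: C, bond orders sum to 1 (valence 4) → 3 H
  atom 16: C, bond orders sum to 2 (valence 4) → 2 H
  atom 17: C, bond orders sum to 4 (valence 4) → 0 H
  atom 18: O, bond orders sum to 2 (valence 2) → 0 H
  atom 19: N, bond orders sum to 1 (valence 3) → 2 H
Totals → C:12, H:19, N:1, O:6.
In Hill order: C12H19NO6.

C12H19NO6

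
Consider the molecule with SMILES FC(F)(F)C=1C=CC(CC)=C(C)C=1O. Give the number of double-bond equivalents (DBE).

Molecular formula: C10H11F3O.
DoU = (2C + 2 + N − H − X) / 2, where X is the halogen count and O/S are ignored.
    = (2·10 + 2 + 0 − 11 − 3) / 2 = 8 / 2 = 4.

4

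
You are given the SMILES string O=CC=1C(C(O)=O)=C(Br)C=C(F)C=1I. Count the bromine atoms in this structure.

Scan the SMILES for Br atoms (remember two-letter symbols like Cl and Br are single atoms).
Bromine count: 1.

1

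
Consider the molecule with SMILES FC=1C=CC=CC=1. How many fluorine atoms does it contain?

Scan the SMILES for F atoms (remember two-letter symbols like Cl and Br are single atoms).
Fluorine count: 1.

1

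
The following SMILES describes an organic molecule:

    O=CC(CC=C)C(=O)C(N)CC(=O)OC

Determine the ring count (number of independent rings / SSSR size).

In SMILES, each pair of matching ring-closure digits denotes one ring-closing bond; the number of such bonds equals the number of independent rings.
Ring-closure bonds here: 0.

0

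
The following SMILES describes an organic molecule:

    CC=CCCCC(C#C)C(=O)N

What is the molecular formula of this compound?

C10H15NO

Walk through each heavy atom and fill implicit hydrogens from standard valence (C 4, N 3, O 2, S 2, halogen 1):
  atom 1: C, bond orders sum to 1 (valence 4) → 3 H
  atom 2: C, bond orders sum to 3 (valence 4) → 1 H
  atom 3: C, bond orders sum to 3 (valence 4) → 1 H
  atom 4: C, bond orders sum to 2 (valence 4) → 2 H
  atom 5: C, bond orders sum to 2 (valence 4) → 2 H
  atom 6: C, bond orders sum to 2 (valence 4) → 2 H
  atom 7: C, bond orders sum to 3 (valence 4) → 1 H
  atom 8: C, bond orders sum to 4 (valence 4) → 0 H
  atom 9: C, bond orders sum to 3 (valence 4) → 1 H
  atom 10: C, bond orders sum to 4 (valence 4) → 0 H
  atom 11: O, bond orders sum to 2 (valence 2) → 0 H
  atom 12: N, bond orders sum to 1 (valence 3) → 2 H
Totals → C:10, H:15, N:1, O:1.
In Hill order: C10H15NO.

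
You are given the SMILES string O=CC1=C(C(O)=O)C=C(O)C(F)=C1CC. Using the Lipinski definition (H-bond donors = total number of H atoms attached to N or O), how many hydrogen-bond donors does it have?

Donors: find every N or O and count the H atoms it carries.
  atom 1 (O): bond orders sum to 2 → 0 H
  atom 6 (O): bond orders sum to 1 → 1 H
  atom 7 (O): bond orders sum to 2 → 0 H
  atom 10 (O): bond orders sum to 1 → 1 H
Lipinski HBD = 2.

2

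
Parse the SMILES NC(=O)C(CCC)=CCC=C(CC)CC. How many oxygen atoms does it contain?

Scan the SMILES for O atoms (remember two-letter symbols like Cl and Br are single atoms).
Oxygen count: 1.

1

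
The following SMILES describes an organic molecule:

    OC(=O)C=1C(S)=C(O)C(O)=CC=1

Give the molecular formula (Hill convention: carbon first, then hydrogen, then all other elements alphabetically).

Walk through each heavy atom and fill implicit hydrogens from standard valence (C 4, N 3, O 2, S 2, halogen 1):
  atom 1: O, bond orders sum to 1 (valence 2) → 1 H
  atom 2: C, bond orders sum to 4 (valence 4) → 0 H
  atom 3: O, bond orders sum to 2 (valence 2) → 0 H
  atom 4: C, bond orders sum to 4 (valence 4) → 0 H
  atom 5: C, bond orders sum to 4 (valence 4) → 0 H
  atom 6: S, bond orders sum to 1 (valence 2) → 1 H
  atom 7: C, bond orders sum to 4 (valence 4) → 0 H
  atom 8: O, bond orders sum to 1 (valence 2) → 1 H
  atom 9: C, bond orders sum to 4 (valence 4) → 0 H
  atom 10: O, bond orders sum to 1 (valence 2) → 1 H
  atom 11: C, bond orders sum to 3 (valence 4) → 1 H
  atom 12: C, bond orders sum to 3 (valence 4) → 1 H
Totals → C:7, H:6, O:4, S:1.
In Hill order: C7H6O4S.

C7H6O4S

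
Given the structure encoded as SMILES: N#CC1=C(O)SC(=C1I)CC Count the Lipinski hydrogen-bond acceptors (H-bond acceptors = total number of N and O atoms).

2

N atoms: 1; O atoms: 1.
Lipinski HBA = 1 + 1 = 2.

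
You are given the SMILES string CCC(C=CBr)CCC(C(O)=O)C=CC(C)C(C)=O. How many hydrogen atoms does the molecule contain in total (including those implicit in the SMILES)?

Walk through each heavy atom and fill implicit hydrogens from standard valence (C 4, N 3, O 2, S 2, halogen 1):
  atom 1: C, bond orders sum to 1 (valence 4) → 3 H
  atom 2: C, bond orders sum to 2 (valence 4) → 2 H
  atom 3: C, bond orders sum to 3 (valence 4) → 1 H
  atom 4: C, bond orders sum to 3 (valence 4) → 1 H
  atom 5: C, bond orders sum to 3 (valence 4) → 1 H
  atom 6: Br (halogen, monovalent) → 0 H
  atom 7: C, bond orders sum to 2 (valence 4) → 2 H
  atom 8: C, bond orders sum to 2 (valence 4) → 2 H
  atom 9: C, bond orders sum to 3 (valence 4) → 1 H
  atom 10: C, bond orders sum to 4 (valence 4) → 0 H
  atom 11: O, bond orders sum to 1 (valence 2) → 1 H
  atom 12: O, bond orders sum to 2 (valence 2) → 0 H
  atom 13: C, bond orders sum to 3 (valence 4) → 1 H
  atom 14: C, bond orders sum to 3 (valence 4) → 1 H
  atom 15: C, bond orders sum to 3 (valence 4) → 1 H
  atom 16: C, bond orders sum to 1 (valence 4) → 3 H
  atom 17: C, bond orders sum to 4 (valence 4) → 0 H
  atom 18: C, bond orders sum to 1 (valence 4) → 3 H
  atom 19: O, bond orders sum to 2 (valence 2) → 0 H
Total hydrogens: 23.

23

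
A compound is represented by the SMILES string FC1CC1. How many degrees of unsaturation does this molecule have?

Molecular formula: C3H5F.
DoU = (2C + 2 + N − H − X) / 2, where X is the halogen count and O/S are ignored.
    = (2·3 + 2 + 0 − 5 − 1) / 2 = 2 / 2 = 1.

1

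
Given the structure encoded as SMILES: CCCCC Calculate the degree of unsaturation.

Degree of unsaturation = (number of rings) + (number of π bonds).
Ring closures in the SMILES: 0.
π bonds: none → 0 DoU from unsaturation.
Total DoU = 0 + 0 = 0.

0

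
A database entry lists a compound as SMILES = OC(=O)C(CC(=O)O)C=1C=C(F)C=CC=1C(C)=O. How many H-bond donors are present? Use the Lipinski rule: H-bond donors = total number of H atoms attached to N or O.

Donors: find every N or O and count the H atoms it carries.
  atom 1 (O): bond orders sum to 1 → 1 H
  atom 3 (O): bond orders sum to 2 → 0 H
  atom 7 (O): bond orders sum to 2 → 0 H
  atom 8 (O): bond orders sum to 1 → 1 H
  atom 18 (O): bond orders sum to 2 → 0 H
Lipinski HBD = 2.

2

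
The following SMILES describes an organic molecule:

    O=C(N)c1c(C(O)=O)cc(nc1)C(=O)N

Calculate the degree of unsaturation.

Molecular formula: C8H7N3O4.
DoU = (2C + 2 + N − H − X) / 2, where X is the halogen count and O/S are ignored.
    = (2·8 + 2 + 3 − 7 − 0) / 2 = 14 / 2 = 7.

7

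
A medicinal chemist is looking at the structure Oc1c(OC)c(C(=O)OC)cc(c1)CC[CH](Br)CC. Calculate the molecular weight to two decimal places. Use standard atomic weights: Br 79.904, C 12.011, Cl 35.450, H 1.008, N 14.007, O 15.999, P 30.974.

331.21 g/mol

First, the molecular formula is C14H19BrO4 (counting implicit H from valence).
  Br: 1 × 79.904 = 79.904
  C: 14 × 12.011 = 168.154
  H: 19 × 1.008 = 19.152
  O: 4 × 15.999 = 63.996
Sum: 1×79.904 + 14×12.011 + 19×1.008 + 4×15.999 = 331.206 → 331.21 g/mol.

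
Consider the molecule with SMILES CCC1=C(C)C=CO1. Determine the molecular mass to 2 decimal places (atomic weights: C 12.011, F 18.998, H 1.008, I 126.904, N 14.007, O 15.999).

First, the molecular formula is C7H10O (counting implicit H from valence).
  C: 7 × 12.011 = 84.077
  H: 10 × 1.008 = 10.080
  O: 1 × 15.999 = 15.999
Sum: 7×12.011 + 10×1.008 + 1×15.999 = 110.156 → 110.16 g/mol.

110.16 g/mol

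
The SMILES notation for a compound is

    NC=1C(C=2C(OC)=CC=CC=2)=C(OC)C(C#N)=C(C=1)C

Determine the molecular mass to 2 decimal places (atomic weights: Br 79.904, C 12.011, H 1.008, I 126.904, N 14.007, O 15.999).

First, the molecular formula is C16H16N2O2 (counting implicit H from valence).
  C: 16 × 12.011 = 192.176
  H: 16 × 1.008 = 16.128
  N: 2 × 14.007 = 28.014
  O: 2 × 15.999 = 31.998
Sum: 16×12.011 + 16×1.008 + 2×14.007 + 2×15.999 = 268.316 → 268.32 g/mol.

268.32 g/mol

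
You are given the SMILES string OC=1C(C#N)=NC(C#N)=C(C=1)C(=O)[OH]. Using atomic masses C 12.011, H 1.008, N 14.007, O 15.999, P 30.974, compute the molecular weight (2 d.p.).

189.13 g/mol

First, the molecular formula is C8H3N3O3 (counting implicit H from valence).
  C: 8 × 12.011 = 96.088
  H: 3 × 1.008 = 3.024
  N: 3 × 14.007 = 42.021
  O: 3 × 15.999 = 47.997
Sum: 8×12.011 + 3×1.008 + 3×14.007 + 3×15.999 = 189.130 → 189.13 g/mol.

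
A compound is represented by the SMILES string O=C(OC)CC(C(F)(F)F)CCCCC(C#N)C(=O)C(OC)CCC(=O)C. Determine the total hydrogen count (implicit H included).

26

Walk through each heavy atom and fill implicit hydrogens from standard valence (C 4, N 3, O 2, S 2, halogen 1):
  atom 1: O, bond orders sum to 2 (valence 2) → 0 H
  atom 2: C, bond orders sum to 4 (valence 4) → 0 H
  atom 3: O, bond orders sum to 2 (valence 2) → 0 H
  atom 4: C, bond orders sum to 1 (valence 4) → 3 H
  atom 5: C, bond orders sum to 2 (valence 4) → 2 H
  atom 6: C, bond orders sum to 3 (valence 4) → 1 H
  atom 7: C, bond orders sum to 4 (valence 4) → 0 H
  atom 8: F (halogen, monovalent) → 0 H
  atom 9: F (halogen, monovalent) → 0 H
  atom 10: F (halogen, monovalent) → 0 H
  atom 11: C, bond orders sum to 2 (valence 4) → 2 H
  atom 12: C, bond orders sum to 2 (valence 4) → 2 H
  atom 13: C, bond orders sum to 2 (valence 4) → 2 H
  atom 14: C, bond orders sum to 2 (valence 4) → 2 H
  atom 15: C, bond orders sum to 3 (valence 4) → 1 H
  atom 16: C, bond orders sum to 4 (valence 4) → 0 H
  atom 17: N, bond orders sum to 3 (valence 3) → 0 H
  atom 18: C, bond orders sum to 4 (valence 4) → 0 H
  atom 19: O, bond orders sum to 2 (valence 2) → 0 H
  atom 20: C, bond orders sum to 3 (valence 4) → 1 H
  atom 21: O, bond orders sum to 2 (valence 2) → 0 H
  atom 22: C, bond orders sum to 1 (valence 4) → 3 H
  atom 23: C, bond orders sum to 2 (valence 4) → 2 H
  atom 24: C, bond orders sum to 2 (valence 4) → 2 H
  atom 25: C, bond orders sum to 4 (valence 4) → 0 H
  atom 26: O, bond orders sum to 2 (valence 2) → 0 H
  atom 27: C, bond orders sum to 1 (valence 4) → 3 H
Total hydrogens: 26.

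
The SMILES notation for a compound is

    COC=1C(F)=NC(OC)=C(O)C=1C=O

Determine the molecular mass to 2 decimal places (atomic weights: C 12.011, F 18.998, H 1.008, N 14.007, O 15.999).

First, the molecular formula is C8H8FNO4 (counting implicit H from valence).
  C: 8 × 12.011 = 96.088
  F: 1 × 18.998 = 18.998
  H: 8 × 1.008 = 8.064
  N: 1 × 14.007 = 14.007
  O: 4 × 15.999 = 63.996
Sum: 8×12.011 + 1×18.998 + 8×1.008 + 1×14.007 + 4×15.999 = 201.153 → 201.15 g/mol.

201.15 g/mol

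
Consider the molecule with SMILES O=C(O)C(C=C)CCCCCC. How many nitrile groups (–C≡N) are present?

Scan the SMILES for the nitrile motif — none present.
Groups that are present: 1 alkene, 1 carboxylic acid.

0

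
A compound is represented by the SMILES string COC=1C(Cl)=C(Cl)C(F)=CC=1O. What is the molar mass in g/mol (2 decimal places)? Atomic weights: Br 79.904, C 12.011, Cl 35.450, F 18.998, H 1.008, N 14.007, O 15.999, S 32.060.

211.01 g/mol

First, the molecular formula is C7H5Cl2FO2 (counting implicit H from valence).
  C: 7 × 12.011 = 84.077
  Cl: 2 × 35.450 = 70.900
  F: 1 × 18.998 = 18.998
  H: 5 × 1.008 = 5.040
  O: 2 × 15.999 = 31.998
Sum: 7×12.011 + 2×35.450 + 1×18.998 + 5×1.008 + 2×15.999 = 211.013 → 211.01 g/mol.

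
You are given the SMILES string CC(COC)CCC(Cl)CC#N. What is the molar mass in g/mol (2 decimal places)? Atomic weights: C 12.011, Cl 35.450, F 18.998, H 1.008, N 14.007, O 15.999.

189.68 g/mol

First, the molecular formula is C9H16ClNO (counting implicit H from valence).
  C: 9 × 12.011 = 108.099
  Cl: 1 × 35.450 = 35.450
  H: 16 × 1.008 = 16.128
  N: 1 × 14.007 = 14.007
  O: 1 × 15.999 = 15.999
Sum: 9×12.011 + 1×35.450 + 16×1.008 + 1×14.007 + 1×15.999 = 189.683 → 189.68 g/mol.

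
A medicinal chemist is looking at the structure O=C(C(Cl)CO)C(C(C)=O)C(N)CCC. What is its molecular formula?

Walk through each heavy atom and fill implicit hydrogens from standard valence (C 4, N 3, O 2, S 2, halogen 1):
  atom 1: O, bond orders sum to 2 (valence 2) → 0 H
  atom 2: C, bond orders sum to 4 (valence 4) → 0 H
  atom 3: C, bond orders sum to 3 (valence 4) → 1 H
  atom 4: Cl (halogen, monovalent) → 0 H
  atom 5: C, bond orders sum to 2 (valence 4) → 2 H
  atom 6: O, bond orders sum to 1 (valence 2) → 1 H
  atom 7: C, bond orders sum to 3 (valence 4) → 1 H
  atom 8: C, bond orders sum to 4 (valence 4) → 0 H
  atom 9: C, bond orders sum to 1 (valence 4) → 3 H
  atom 10: O, bond orders sum to 2 (valence 2) → 0 H
  atom 11: C, bond orders sum to 3 (valence 4) → 1 H
  atom 12: N, bond orders sum to 1 (valence 3) → 2 H
  atom 13: C, bond orders sum to 2 (valence 4) → 2 H
  atom 14: C, bond orders sum to 2 (valence 4) → 2 H
  atom 15: C, bond orders sum to 1 (valence 4) → 3 H
Totals → C:10, H:18, Cl:1, N:1, O:3.

C10H18ClNO3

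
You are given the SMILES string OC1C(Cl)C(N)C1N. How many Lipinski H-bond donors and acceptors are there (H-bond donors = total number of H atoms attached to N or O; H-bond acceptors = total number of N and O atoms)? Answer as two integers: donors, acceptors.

5, 3

Donors: find every N or O and count the H atoms it carries.
  atom 1 (O): bond orders sum to 1 → 1 H
  atom 6 (N): bond orders sum to 1 → 2 H
  atom 8 (N): bond orders sum to 1 → 2 H
Lipinski HBD = 5.
Acceptors: N atoms = 2, O atoms = 1 → HBA = 3.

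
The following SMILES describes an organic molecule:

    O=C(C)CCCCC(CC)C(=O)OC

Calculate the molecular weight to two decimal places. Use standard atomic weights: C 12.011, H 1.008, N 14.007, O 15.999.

First, the molecular formula is C11H20O3 (counting implicit H from valence).
  C: 11 × 12.011 = 132.121
  H: 20 × 1.008 = 20.160
  O: 3 × 15.999 = 47.997
Sum: 11×12.011 + 20×1.008 + 3×15.999 = 200.278 → 200.28 g/mol.

200.28 g/mol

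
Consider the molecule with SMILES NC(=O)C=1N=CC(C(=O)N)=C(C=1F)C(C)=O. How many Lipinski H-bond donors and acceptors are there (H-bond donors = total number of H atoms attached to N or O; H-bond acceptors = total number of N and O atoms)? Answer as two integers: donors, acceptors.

Donors: find every N or O and count the H atoms it carries.
  atom 1 (N): bond orders sum to 1 → 2 H
  atom 3 (O): bond orders sum to 2 → 0 H
  atom 5 (N): bond orders sum to 3 → 0 H
  atom 9 (O): bond orders sum to 2 → 0 H
  atom 10 (N): bond orders sum to 1 → 2 H
  atom 16 (O): bond orders sum to 2 → 0 H
Lipinski HBD = 4.
Acceptors: N atoms = 3, O atoms = 3 → HBA = 6.

4, 6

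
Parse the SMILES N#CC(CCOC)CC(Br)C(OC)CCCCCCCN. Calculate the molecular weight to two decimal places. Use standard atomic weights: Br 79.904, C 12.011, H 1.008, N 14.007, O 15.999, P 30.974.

First, the molecular formula is C16H31BrN2O2 (counting implicit H from valence).
  Br: 1 × 79.904 = 79.904
  C: 16 × 12.011 = 192.176
  H: 31 × 1.008 = 31.248
  N: 2 × 14.007 = 28.014
  O: 2 × 15.999 = 31.998
Sum: 1×79.904 + 16×12.011 + 31×1.008 + 2×14.007 + 2×15.999 = 363.340 → 363.34 g/mol.

363.34 g/mol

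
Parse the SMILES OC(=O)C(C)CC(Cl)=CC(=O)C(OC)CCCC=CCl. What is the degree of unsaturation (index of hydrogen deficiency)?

Molecular formula: C14H20Cl2O4.
DoU = (2C + 2 + N − H − X) / 2, where X is the halogen count and O/S are ignored.
    = (2·14 + 2 + 0 − 20 − 2) / 2 = 8 / 2 = 4.

4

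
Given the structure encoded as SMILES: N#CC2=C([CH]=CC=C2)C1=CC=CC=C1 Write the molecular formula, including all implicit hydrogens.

C13H9N

Walk through each heavy atom and fill implicit hydrogens from standard valence (C 4, N 3, O 2, S 2, halogen 1):
  atom 1: N, bond orders sum to 3 (valence 3) → 0 H
  atom 2: C, bond orders sum to 4 (valence 4) → 0 H
  atom 3: C, bond orders sum to 4 (valence 4) → 0 H
  atom 4: C, bond orders sum to 4 (valence 4) → 0 H
  atom 5: C with explicit H count 1
  atom 6: C, bond orders sum to 3 (valence 4) → 1 H
  atom 7: C, bond orders sum to 3 (valence 4) → 1 H
  atom 8: C, bond orders sum to 3 (valence 4) → 1 H
  atom 9: C, bond orders sum to 4 (valence 4) → 0 H
  atom 10: C, bond orders sum to 3 (valence 4) → 1 H
  atom 11: C, bond orders sum to 3 (valence 4) → 1 H
  atom 12: C, bond orders sum to 3 (valence 4) → 1 H
  atom 13: C, bond orders sum to 3 (valence 4) → 1 H
  atom 14: C, bond orders sum to 3 (valence 4) → 1 H
Totals → C:13, H:9, N:1.
In Hill order: C13H9N.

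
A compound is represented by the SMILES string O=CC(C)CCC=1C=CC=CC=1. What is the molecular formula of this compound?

C11H14O

Walk through each heavy atom and fill implicit hydrogens from standard valence (C 4, N 3, O 2, S 2, halogen 1):
  atom 1: O, bond orders sum to 2 (valence 2) → 0 H
  atom 2: C, bond orders sum to 3 (valence 4) → 1 H
  atom 3: C, bond orders sum to 3 (valence 4) → 1 H
  atom 4: C, bond orders sum to 1 (valence 4) → 3 H
  atom 5: C, bond orders sum to 2 (valence 4) → 2 H
  atom 6: C, bond orders sum to 2 (valence 4) → 2 H
  atom 7: C, bond orders sum to 4 (valence 4) → 0 H
  atom 8: C, bond orders sum to 3 (valence 4) → 1 H
  atom 9: C, bond orders sum to 3 (valence 4) → 1 H
  atom 10: C, bond orders sum to 3 (valence 4) → 1 H
  atom 11: C, bond orders sum to 3 (valence 4) → 1 H
  atom 12: C, bond orders sum to 3 (valence 4) → 1 H
Totals → C:11, H:14, O:1.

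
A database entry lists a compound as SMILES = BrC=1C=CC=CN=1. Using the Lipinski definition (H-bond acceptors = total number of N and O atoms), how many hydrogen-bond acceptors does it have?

N atoms: 1; O atoms: 0.
Lipinski HBA = 1 + 0 = 1.

1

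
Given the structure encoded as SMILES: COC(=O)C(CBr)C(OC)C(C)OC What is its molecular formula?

Walk through each heavy atom and fill implicit hydrogens from standard valence (C 4, N 3, O 2, S 2, halogen 1):
  atom 1: C, bond orders sum to 1 (valence 4) → 3 H
  atom 2: O, bond orders sum to 2 (valence 2) → 0 H
  atom 3: C, bond orders sum to 4 (valence 4) → 0 H
  atom 4: O, bond orders sum to 2 (valence 2) → 0 H
  atom 5: C, bond orders sum to 3 (valence 4) → 1 H
  atom 6: C, bond orders sum to 2 (valence 4) → 2 H
  atom 7: Br (halogen, monovalent) → 0 H
  atom 8: C, bond orders sum to 3 (valence 4) → 1 H
  atom 9: O, bond orders sum to 2 (valence 2) → 0 H
  atom 10: C, bond orders sum to 1 (valence 4) → 3 H
  atom 11: C, bond orders sum to 3 (valence 4) → 1 H
  atom 12: C, bond orders sum to 1 (valence 4) → 3 H
  atom 13: O, bond orders sum to 2 (valence 2) → 0 H
  atom 14: C, bond orders sum to 1 (valence 4) → 3 H
Totals → C:9, H:17, Br:1, O:4.
In Hill order: C9H17BrO4.

C9H17BrO4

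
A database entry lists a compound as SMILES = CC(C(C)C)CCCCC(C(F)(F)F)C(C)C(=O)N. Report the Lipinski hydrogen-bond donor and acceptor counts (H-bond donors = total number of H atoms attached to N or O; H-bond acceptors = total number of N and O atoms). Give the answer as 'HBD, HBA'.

Donors: find every N or O and count the H atoms it carries.
  atom 18 (O): bond orders sum to 2 → 0 H
  atom 19 (N): bond orders sum to 1 → 2 H
Lipinski HBD = 2.
Acceptors: N atoms = 1, O atoms = 1 → HBA = 2.

2, 2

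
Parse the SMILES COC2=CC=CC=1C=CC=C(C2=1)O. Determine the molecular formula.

Walk through each heavy atom and fill implicit hydrogens from standard valence (C 4, N 3, O 2, S 2, halogen 1):
  atom 1: C, bond orders sum to 1 (valence 4) → 3 H
  atom 2: O, bond orders sum to 2 (valence 2) → 0 H
  atom 3: C, bond orders sum to 4 (valence 4) → 0 H
  atom 4: C, bond orders sum to 3 (valence 4) → 1 H
  atom 5: C, bond orders sum to 3 (valence 4) → 1 H
  atom 6: C, bond orders sum to 3 (valence 4) → 1 H
  atom 7: C, bond orders sum to 4 (valence 4) → 0 H
  atom 8: C, bond orders sum to 3 (valence 4) → 1 H
  atom 9: C, bond orders sum to 3 (valence 4) → 1 H
  atom 10: C, bond orders sum to 3 (valence 4) → 1 H
  atom 11: C, bond orders sum to 4 (valence 4) → 0 H
  atom 12: C, bond orders sum to 4 (valence 4) → 0 H
  atom 13: O, bond orders sum to 1 (valence 2) → 1 H
Totals → C:11, H:10, O:2.
In Hill order: C11H10O2.

C11H10O2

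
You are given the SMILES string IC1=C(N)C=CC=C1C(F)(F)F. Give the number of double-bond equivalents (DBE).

4

Molecular formula: C7H5F3IN.
DoU = (2C + 2 + N − H − X) / 2, where X is the halogen count and O/S are ignored.
    = (2·7 + 2 + 1 − 5 − 4) / 2 = 8 / 2 = 4.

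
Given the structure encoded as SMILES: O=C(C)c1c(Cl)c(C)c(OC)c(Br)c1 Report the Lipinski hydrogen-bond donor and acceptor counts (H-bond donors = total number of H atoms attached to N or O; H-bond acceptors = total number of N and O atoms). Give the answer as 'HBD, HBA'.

0, 2

Donors: find every N or O and count the H atoms it carries.
  atom 1 (O): bond orders sum to 2 → 0 H
  atom 10 (O): bond orders sum to 2 → 0 H
Lipinski HBD = 0.
Acceptors: N atoms = 0, O atoms = 2 → HBA = 2.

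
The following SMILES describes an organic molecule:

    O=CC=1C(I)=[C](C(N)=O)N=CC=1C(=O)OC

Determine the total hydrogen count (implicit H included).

7

Walk through each heavy atom and fill implicit hydrogens from standard valence (C 4, N 3, O 2, S 2, halogen 1):
  atom 1: O, bond orders sum to 2 (valence 2) → 0 H
  atom 2: C, bond orders sum to 3 (valence 4) → 1 H
  atom 3: C, bond orders sum to 4 (valence 4) → 0 H
  atom 4: C, bond orders sum to 4 (valence 4) → 0 H
  atom 5: I (halogen, monovalent) → 0 H
  atom 6: C with explicit H count 0
  atom 7: C, bond orders sum to 4 (valence 4) → 0 H
  atom 8: N, bond orders sum to 1 (valence 3) → 2 H
  atom 9: O, bond orders sum to 2 (valence 2) → 0 H
  atom 10: N, bond orders sum to 3 (valence 3) → 0 H
  atom 11: C, bond orders sum to 3 (valence 4) → 1 H
  atom 12: C, bond orders sum to 4 (valence 4) → 0 H
  atom 13: C, bond orders sum to 4 (valence 4) → 0 H
  atom 14: O, bond orders sum to 2 (valence 2) → 0 H
  atom 15: O, bond orders sum to 2 (valence 2) → 0 H
  atom 16: C, bond orders sum to 1 (valence 4) → 3 H
Total hydrogens: 7.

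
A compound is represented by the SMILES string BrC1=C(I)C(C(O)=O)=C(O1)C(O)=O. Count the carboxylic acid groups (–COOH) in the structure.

2

The carboxylic acid motif appears at heavy-atom positions 6, 11 in the SMILES.
Carboxylic acid count: 2.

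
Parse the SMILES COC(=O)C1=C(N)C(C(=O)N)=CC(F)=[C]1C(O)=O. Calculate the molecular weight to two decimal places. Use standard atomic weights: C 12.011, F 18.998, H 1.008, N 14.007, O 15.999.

First, the molecular formula is C10H9FN2O5 (counting implicit H from valence).
  C: 10 × 12.011 = 120.110
  F: 1 × 18.998 = 18.998
  H: 9 × 1.008 = 9.072
  N: 2 × 14.007 = 28.014
  O: 5 × 15.999 = 79.995
Sum: 10×12.011 + 1×18.998 + 9×1.008 + 2×14.007 + 5×15.999 = 256.189 → 256.19 g/mol.

256.19 g/mol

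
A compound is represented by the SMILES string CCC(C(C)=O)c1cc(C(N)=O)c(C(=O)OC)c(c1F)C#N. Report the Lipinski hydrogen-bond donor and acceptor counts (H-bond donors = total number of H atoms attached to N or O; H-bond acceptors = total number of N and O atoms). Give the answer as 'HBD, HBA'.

2, 6

Donors: find every N or O and count the H atoms it carries.
  atom 6 (O): bond orders sum to 2 → 0 H
  atom 11 (N): bond orders sum to 1 → 2 H
  atom 12 (O): bond orders sum to 2 → 0 H
  atom 15 (O): bond orders sum to 2 → 0 H
  atom 16 (O): bond orders sum to 2 → 0 H
  atom 22 (N): bond orders sum to 3 → 0 H
Lipinski HBD = 2.
Acceptors: N atoms = 2, O atoms = 4 → HBA = 6.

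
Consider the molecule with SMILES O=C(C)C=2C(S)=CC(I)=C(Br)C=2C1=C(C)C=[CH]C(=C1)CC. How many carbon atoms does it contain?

17

Count every carbon token in the SMILES (each C, including those in ring-closure positions and inside branches).
Carbon count: 17.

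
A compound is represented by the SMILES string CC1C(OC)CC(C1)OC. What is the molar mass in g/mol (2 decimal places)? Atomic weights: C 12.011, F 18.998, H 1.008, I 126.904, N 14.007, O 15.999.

First, the molecular formula is C8H16O2 (counting implicit H from valence).
  C: 8 × 12.011 = 96.088
  H: 16 × 1.008 = 16.128
  O: 2 × 15.999 = 31.998
Sum: 8×12.011 + 16×1.008 + 2×15.999 = 144.214 → 144.21 g/mol.

144.21 g/mol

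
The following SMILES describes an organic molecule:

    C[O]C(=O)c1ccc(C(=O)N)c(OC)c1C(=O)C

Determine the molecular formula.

C12H13NO5

Walk through each heavy atom and fill implicit hydrogens from standard valence (C 4, N 3, O 2, S 2, halogen 1); for lowercase aromatic atoms, an aromatic c carries 1 H when it has two neighbours and 0 H with three, and aromatic n carries 0 H:
  atom 1: C, bond orders sum to 1 (valence 4) → 3 H
  atom 2: O with explicit H count 0
  atom 3: C, bond orders sum to 4 (valence 4) → 0 H
  atom 4: O, bond orders sum to 2 (valence 2) → 0 H
  atom 5: aromatic c, 3 neighbours → 0 H
  atom 6: aromatic c, 2 neighbours → 1 H
  atom 7: aromatic c, 2 neighbours → 1 H
  atom 8: aromatic c, 3 neighbours → 0 H
  atom 9: C, bond orders sum to 4 (valence 4) → 0 H
  atom 10: O, bond orders sum to 2 (valence 2) → 0 H
  atom 11: N, bond orders sum to 1 (valence 3) → 2 H
  atom 12: aromatic c, 3 neighbours → 0 H
  atom 13: O, bond orders sum to 2 (valence 2) → 0 H
  atom 14: C, bond orders sum to 1 (valence 4) → 3 H
  atom 15: aromatic c, 3 neighbours → 0 H
  atom 16: C, bond orders sum to 4 (valence 4) → 0 H
  atom 17: O, bond orders sum to 2 (valence 2) → 0 H
  atom 18: C, bond orders sum to 1 (valence 4) → 3 H
Totals → C:12, H:13, N:1, O:5.
In Hill order: C12H13NO5.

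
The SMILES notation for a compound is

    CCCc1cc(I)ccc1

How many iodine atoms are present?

1

Scan the SMILES for I atoms (remember two-letter symbols like Cl and Br are single atoms).
Iodine count: 1.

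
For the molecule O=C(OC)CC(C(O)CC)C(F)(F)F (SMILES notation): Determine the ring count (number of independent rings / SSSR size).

0

In SMILES, each pair of matching ring-closure digits denotes one ring-closing bond; the number of such bonds equals the number of independent rings.
Ring-closure bonds here: 0.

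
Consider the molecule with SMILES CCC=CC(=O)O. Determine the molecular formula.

Walk through each heavy atom and fill implicit hydrogens from standard valence (C 4, N 3, O 2, S 2, halogen 1):
  atom 1: C, bond orders sum to 1 (valence 4) → 3 H
  atom 2: C, bond orders sum to 2 (valence 4) → 2 H
  atom 3: C, bond orders sum to 3 (valence 4) → 1 H
  atom 4: C, bond orders sum to 3 (valence 4) → 1 H
  atom 5: C, bond orders sum to 4 (valence 4) → 0 H
  atom 6: O, bond orders sum to 2 (valence 2) → 0 H
  atom 7: O, bond orders sum to 1 (valence 2) → 1 H
Totals → C:5, H:8, O:2.

C5H8O2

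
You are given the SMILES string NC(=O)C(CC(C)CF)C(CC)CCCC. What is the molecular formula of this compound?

C13H26FNO

Walk through each heavy atom and fill implicit hydrogens from standard valence (C 4, N 3, O 2, S 2, halogen 1):
  atom 1: N, bond orders sum to 1 (valence 3) → 2 H
  atom 2: C, bond orders sum to 4 (valence 4) → 0 H
  atom 3: O, bond orders sum to 2 (valence 2) → 0 H
  atom 4: C, bond orders sum to 3 (valence 4) → 1 H
  atom 5: C, bond orders sum to 2 (valence 4) → 2 H
  atom 6: C, bond orders sum to 3 (valence 4) → 1 H
  atom 7: C, bond orders sum to 1 (valence 4) → 3 H
  atom 8: C, bond orders sum to 2 (valence 4) → 2 H
  atom 9: F (halogen, monovalent) → 0 H
  atom 10: C, bond orders sum to 3 (valence 4) → 1 H
  atom 11: C, bond orders sum to 2 (valence 4) → 2 H
  atom 12: C, bond orders sum to 1 (valence 4) → 3 H
  atom 13: C, bond orders sum to 2 (valence 4) → 2 H
  atom 14: C, bond orders sum to 2 (valence 4) → 2 H
  atom 15: C, bond orders sum to 2 (valence 4) → 2 H
  atom 16: C, bond orders sum to 1 (valence 4) → 3 H
Totals → C:13, H:26, F:1, N:1, O:1.
In Hill order: C13H26FNO.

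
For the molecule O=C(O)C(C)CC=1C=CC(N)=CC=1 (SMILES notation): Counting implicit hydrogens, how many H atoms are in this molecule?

Walk through each heavy atom and fill implicit hydrogens from standard valence (C 4, N 3, O 2, S 2, halogen 1):
  atom 1: O, bond orders sum to 2 (valence 2) → 0 H
  atom 2: C, bond orders sum to 4 (valence 4) → 0 H
  atom 3: O, bond orders sum to 1 (valence 2) → 1 H
  atom 4: C, bond orders sum to 3 (valence 4) → 1 H
  atom 5: C, bond orders sum to 1 (valence 4) → 3 H
  atom 6: C, bond orders sum to 2 (valence 4) → 2 H
  atom 7: C, bond orders sum to 4 (valence 4) → 0 H
  atom 8: C, bond orders sum to 3 (valence 4) → 1 H
  atom 9: C, bond orders sum to 3 (valence 4) → 1 H
  atom 10: C, bond orders sum to 4 (valence 4) → 0 H
  atom 11: N, bond orders sum to 1 (valence 3) → 2 H
  atom 12: C, bond orders sum to 3 (valence 4) → 1 H
  atom 13: C, bond orders sum to 3 (valence 4) → 1 H
Total hydrogens: 13.

13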